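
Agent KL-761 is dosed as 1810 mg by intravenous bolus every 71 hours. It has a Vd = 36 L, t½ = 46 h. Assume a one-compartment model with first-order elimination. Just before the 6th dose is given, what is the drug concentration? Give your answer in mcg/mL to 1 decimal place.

26.1 mcg/mL

f = (1/2)^(τ/t½) = (1/2)^(71/46) ≈ 0.3431.
C₀ = D/Vd = 1810/36 ≈ 50.278 mcg/mL.
Before the 6th dose, 5 doses have been given. Superposition: Cmin = C₀·(f + f² + … + f^5).
≈ 50.278 × (0.3431 + 0.1177 + 0.0404 + 0.0139 + 0.0048) ≈ 50.278 × 0.5199 ≈ 26.140 mcg/mL.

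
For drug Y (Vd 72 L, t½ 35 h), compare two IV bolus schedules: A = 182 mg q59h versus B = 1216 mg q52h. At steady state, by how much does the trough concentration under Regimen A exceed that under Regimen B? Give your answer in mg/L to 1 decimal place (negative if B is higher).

Regimen A: f = (1/2)^(59/35) ≈ 0.3108; Cmin,ss = (182/72)·f/(1−f) ≈ 1.140 mg/L.
Regimen B: f = (1/2)^(52/35) ≈ 0.3571; Cmin,ss = (1216/72)·f/(1−f) ≈ 9.381 mg/L.
Difference ≈ 1.140 − 9.381 ≈ -8.241 mg/L.

-8.2 mg/L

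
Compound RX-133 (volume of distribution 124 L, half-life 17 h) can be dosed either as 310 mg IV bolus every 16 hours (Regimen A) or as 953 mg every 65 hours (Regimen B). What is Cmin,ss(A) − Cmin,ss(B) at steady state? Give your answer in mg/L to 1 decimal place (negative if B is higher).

2.1 mg/L

Regimen A: f = (1/2)^(16/17) ≈ 0.5208; Cmin,ss = (310/124)·f/(1−f) ≈ 2.717 mg/L.
Regimen B: f = (1/2)^(65/17) ≈ 0.0706; Cmin,ss = (953/124)·f/(1−f) ≈ 0.584 mg/L.
Difference ≈ 2.717 − 0.584 ≈ 2.133 mg/L.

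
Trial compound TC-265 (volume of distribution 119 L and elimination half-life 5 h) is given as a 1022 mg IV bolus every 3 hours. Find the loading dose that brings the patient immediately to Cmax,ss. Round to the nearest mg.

f = (1/2)^(3/5) ≈ 0.659754; accumulation ratio R = 1/(1−f) ≈ 2.93905.
Loading dose to hit Cmax,ss on first dose: D_load = D_maint·R ≈ 1022 × 2.93905 ≈ 3003.71 mg.

3004 mg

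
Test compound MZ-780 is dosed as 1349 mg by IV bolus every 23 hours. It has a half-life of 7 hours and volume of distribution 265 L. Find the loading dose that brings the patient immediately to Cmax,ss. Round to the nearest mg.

f = (1/2)^(23/7) ≈ 0.102542; accumulation ratio R = 1/(1−f) ≈ 1.11426.
Loading dose to hit Cmax,ss on first dose: D_load = D_maint·R ≈ 1349 × 1.11426 ≈ 1503.14 mg.

1503 mg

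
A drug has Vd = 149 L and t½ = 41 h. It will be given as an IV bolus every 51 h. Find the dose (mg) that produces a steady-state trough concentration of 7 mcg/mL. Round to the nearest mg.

τ/t½ = 51/41 ≈ 1.2439, so f = (1/2)^(51/41) ≈ 0.422229.
Cmin,ss = (D/Vd)·f/(1−f), so D = Cmin,ss·Vd·(1−f)/f.
D = 7 × 149 × (1−f)/f ≈ 7 × 149 × 1.36838 ≈ 1427.22 mg.

1427 mg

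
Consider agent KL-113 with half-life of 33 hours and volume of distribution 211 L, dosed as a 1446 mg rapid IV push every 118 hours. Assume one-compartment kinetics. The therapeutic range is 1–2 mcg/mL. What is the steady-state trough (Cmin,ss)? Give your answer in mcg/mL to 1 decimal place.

Over one 118-h interval, 118/33 ≈ 3.5758 half-lives elapse, leaving f ≈ 0.0839 of each dose.
Accumulation ratio R = 1/(1 − f) ≈ 1/0.9161 ≈ 1.0916.
Each bolus raises the concentration by D/Vd = 1446/211 ≈ 6.853 mcg/mL.
Steady-state peak Cmax,ss = C₀·R ≈ 6.853 × 1.0916 ≈ 7.481 mcg/mL.
One interval later, Cmin,ss = Cmax,ss·e^(−kτ) ≈ 7.481 × 0.0839 ≈ 0.628 mcg/mL.
Trough 0.6 mcg/mL vs MEC 1 mcg/mL: subtherapeutic.

0.6 mcg/mL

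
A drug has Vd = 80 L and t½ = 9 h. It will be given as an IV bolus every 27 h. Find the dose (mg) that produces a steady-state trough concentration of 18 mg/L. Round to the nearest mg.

10080 mg

τ/t½ = 27/9 ≈ 3, so f = (1/2)^(27/9) ≈ 0.125000.
Cmin,ss = (D/Vd)·f/(1−f), so D = Cmin,ss·Vd·(1−f)/f.
D = 18 × 80 × (1−f)/f ≈ 18 × 80 × 7.00000 ≈ 10080.00 mg.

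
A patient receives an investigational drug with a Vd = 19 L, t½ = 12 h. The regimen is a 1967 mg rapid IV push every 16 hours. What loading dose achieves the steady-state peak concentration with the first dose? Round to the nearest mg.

3261 mg

f = (1/2)^(16/12) ≈ 0.396850; accumulation ratio R = 1/(1−f) ≈ 1.65796.
Loading dose to hit Cmax,ss on first dose: D_load = D_maint·R ≈ 1967 × 1.65796 ≈ 3261.21 mg.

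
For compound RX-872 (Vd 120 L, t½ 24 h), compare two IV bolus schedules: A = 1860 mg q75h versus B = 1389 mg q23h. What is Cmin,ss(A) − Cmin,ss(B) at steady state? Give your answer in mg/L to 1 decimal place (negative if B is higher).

Regimen A: f = (1/2)^(75/24) ≈ 0.1146; Cmin,ss = (1860/120)·f/(1−f) ≈ 2.006 mg/L.
Regimen B: f = (1/2)^(23/24) ≈ 0.5147; Cmin,ss = (1389/120)·f/(1−f) ≈ 12.276 mg/L.
Difference ≈ 2.006 − 12.276 ≈ -10.270 mg/L.

-10.3 mg/L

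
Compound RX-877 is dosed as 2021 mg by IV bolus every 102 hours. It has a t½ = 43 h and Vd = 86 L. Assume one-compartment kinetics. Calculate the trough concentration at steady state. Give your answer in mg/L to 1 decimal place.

Over one 102-h interval, 102/43 ≈ 2.3721 half-lives elapse, leaving f ≈ 0.1932 of each dose.
Single-dose peak C₀ = D/Vd = 2021/86 ≈ 23.500 mg/L.
Steady-state trough Cmin,ss = C₀·f/(1−f) ≈ 23.500 × 0.1932/0.8068 ≈ 5.627 mg/L.

5.6 mg/L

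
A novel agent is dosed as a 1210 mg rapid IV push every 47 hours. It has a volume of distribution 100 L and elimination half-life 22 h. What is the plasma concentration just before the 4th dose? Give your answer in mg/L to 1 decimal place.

f = (1/2)^(τ/t½) = (1/2)^(47/22) ≈ 0.2275.
C₀ = D/Vd = 1210/100 ≈ 12.100 mg/L.
Before the 4th dose, 3 doses have been given. Superposition: Cmin = C₀·(f + f² + … + f^3).
≈ 12.100 × (0.2275 + 0.0518 + 0.0118) ≈ 12.100 × 0.2911 ≈ 3.522 mg/L.

3.5 mg/L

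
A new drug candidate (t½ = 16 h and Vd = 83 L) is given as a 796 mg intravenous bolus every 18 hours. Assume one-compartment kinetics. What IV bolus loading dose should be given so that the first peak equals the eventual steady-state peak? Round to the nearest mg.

f = (1/2)^(18/16) ≈ 0.458502; accumulation ratio R = 1/(1−f) ≈ 1.84673.
Loading dose to hit Cmax,ss on first dose: D_load = D_maint·R ≈ 796 × 1.84673 ≈ 1470.00 mg.

1470 mg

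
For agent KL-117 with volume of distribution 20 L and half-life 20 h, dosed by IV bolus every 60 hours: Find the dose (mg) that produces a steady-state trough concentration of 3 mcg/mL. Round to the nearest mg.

420 mg

τ/t½ = 60/20 ≈ 3, so f = (1/2)^(60/20) ≈ 0.125000.
Cmin,ss = (D/Vd)·f/(1−f), so D = Cmin,ss·Vd·(1−f)/f.
D = 3 × 20 × (1−f)/f ≈ 3 × 20 × 7.00000 ≈ 420.00 mg.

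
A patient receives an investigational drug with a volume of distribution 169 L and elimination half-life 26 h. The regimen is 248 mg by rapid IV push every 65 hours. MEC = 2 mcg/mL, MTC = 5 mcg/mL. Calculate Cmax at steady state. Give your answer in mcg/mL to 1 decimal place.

τ/t½ = 65/26 ≈ 2.5, so fraction remaining f = (1/2)^(65/26) ≈ 0.1768.
At steady state, accumulation factor R = 1/(1 − e^(−kτ)) ≈ 1.2148.
Each bolus raises the concentration by D/Vd = 248/169 ≈ 1.467 mcg/mL.
Steady-state peak Cmax,ss = C₀·R ≈ 1.467 × 1.2148 ≈ 1.782 mcg/mL.
Peak 1.8 mcg/mL vs MTC 5 mcg/mL: below toxic threshold.

1.8 mcg/mL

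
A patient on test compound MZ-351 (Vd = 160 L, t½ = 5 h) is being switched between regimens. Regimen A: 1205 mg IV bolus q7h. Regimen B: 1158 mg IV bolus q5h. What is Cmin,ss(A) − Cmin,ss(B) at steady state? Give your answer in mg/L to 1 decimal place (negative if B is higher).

Regimen A: f = (1/2)^(7/5) ≈ 0.3789; Cmin,ss = (1205/160)·f/(1−f) ≈ 4.594 mg/L.
Regimen B: f = (1/2)^(5/5) ≈ 0.5000; Cmin,ss = (1158/160)·f/(1−f) ≈ 7.237 mg/L.
Difference ≈ 4.594 − 7.237 ≈ -2.643 mg/L.

-2.6 mg/L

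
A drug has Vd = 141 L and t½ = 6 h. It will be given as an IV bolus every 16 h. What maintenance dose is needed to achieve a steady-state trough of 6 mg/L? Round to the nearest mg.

4526 mg

τ/t½ = 16/6 ≈ 2.6667, so f = (1/2)^(16/6) ≈ 0.157490.
Cmin,ss = (D/Vd)·f/(1−f), so D = Cmin,ss·Vd·(1−f)/f.
D = 6 × 141 × (1−f)/f ≈ 6 × 141 × 5.34961 ≈ 4525.77 mg.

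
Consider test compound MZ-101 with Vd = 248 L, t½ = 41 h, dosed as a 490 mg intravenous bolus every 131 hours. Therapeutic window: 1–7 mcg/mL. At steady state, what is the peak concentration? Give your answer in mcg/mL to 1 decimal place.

2.2 mcg/mL

Over one 131-h interval, 131/41 ≈ 3.1951 half-lives elapse, leaving f ≈ 0.1092 of each dose.
At steady state, accumulation factor R = 1/(1 − e^(−kτ)) ≈ 1.1226.
Each bolus raises the concentration by D/Vd = 490/248 ≈ 1.976 mcg/mL.
Steady-state peak Cmax,ss = C₀·R ≈ 1.976 × 1.1226 ≈ 2.218 mcg/mL.
Peak 2.2 mcg/mL vs MTC 7 mcg/mL: below toxic threshold.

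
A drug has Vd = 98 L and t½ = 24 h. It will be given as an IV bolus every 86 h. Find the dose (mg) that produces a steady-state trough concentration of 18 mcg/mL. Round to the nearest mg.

τ/t½ = 86/24 ≈ 3.5833, so f = (1/2)^(86/24) ≈ 0.083427.
Cmin,ss = (D/Vd)·f/(1−f), so D = Cmin,ss·Vd·(1−f)/f.
D = 18 × 98 × (1−f)/f ≈ 18 × 98 × 10.98653 ≈ 19380.24 mg.

19380 mg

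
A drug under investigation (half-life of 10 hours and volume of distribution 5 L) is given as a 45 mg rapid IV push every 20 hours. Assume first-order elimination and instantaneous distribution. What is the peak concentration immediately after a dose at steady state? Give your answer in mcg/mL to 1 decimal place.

12.0 mcg/mL

The dosing interval is 2 half-lives, so f = 2^(−2) = 0.25.
Accumulation ratio R = 1/(1 − f) = 1/0.75 = 4/3.
Single-dose peak C₀ = D/Vd = 45/5 = 9 mcg/mL.
Steady-state peak Cmax,ss = C₀·R = 9 × 4/3 ≈ 12.000 mcg/mL.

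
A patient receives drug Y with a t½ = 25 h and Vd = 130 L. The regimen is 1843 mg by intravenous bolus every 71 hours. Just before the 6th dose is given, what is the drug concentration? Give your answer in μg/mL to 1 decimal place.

2.3 μg/mL

f = (1/2)^(τ/t½) = (1/2)^(71/25) ≈ 0.1397.
C₀ = D/Vd = 1843/130 ≈ 14.177 μg/mL.
Before the 6th dose, 5 doses have been given. Superposition: Cmin = C₀·(f + f² + … + f^5).
≈ 14.177 × (0.1397 + 0.0195 + 0.0027 + 0.0004 + 0.0001) ≈ 14.177 × 0.1624 ≈ 2.302 μg/mL.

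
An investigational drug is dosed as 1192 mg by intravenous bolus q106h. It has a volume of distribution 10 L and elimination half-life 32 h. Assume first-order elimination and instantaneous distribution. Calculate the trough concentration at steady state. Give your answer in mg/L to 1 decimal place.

13.3 mg/L

Over one 106-h interval, 106/32 ≈ 3.3125 half-lives elapse, leaving f ≈ 0.1007 of each dose.
Single-dose peak C₀ = D/Vd = 1192/10 ≈ 119.200 mg/L.
Steady-state trough Cmin,ss = C₀·f/(1−f) ≈ 119.200 × 0.1007/0.8993 ≈ 13.348 mg/L.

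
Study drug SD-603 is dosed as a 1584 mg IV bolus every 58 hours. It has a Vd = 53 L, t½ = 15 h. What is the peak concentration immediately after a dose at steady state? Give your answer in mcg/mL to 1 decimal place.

32.1 mcg/mL

k = ln2/t½ = ln2/15 ≈ 0.046210 h⁻¹; fraction remaining f = e^(−kτ) = e^(−0.046210×58) ≈ 0.0686.
Accumulation ratio R = 1/(1 − f) ≈ 1/0.9314 ≈ 1.0737.
Single-dose peak C₀ = D/Vd = 1584/53 ≈ 29.887 mcg/mL.
Steady-state peak Cmax,ss = C₀·R ≈ 29.887 × 1.0737 ≈ 32.090 mcg/mL.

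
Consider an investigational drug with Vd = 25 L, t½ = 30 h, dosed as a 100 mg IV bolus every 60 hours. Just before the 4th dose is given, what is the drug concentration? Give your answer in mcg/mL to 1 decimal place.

f = (1/2)^(τ/t½) = (1/2)^(60/30) ≈ 0.2500.
C₀ = D/Vd = 100/25 ≈ 4.000 mcg/mL.
Before the 4th dose, 3 doses have been given. Superposition: Cmin = C₀·(f + f² + … + f^3).
≈ 4.000 × (0.2500 + 0.0625 + 0.0156) ≈ 4.000 × 0.3281 ≈ 1.312 mcg/mL.

1.3 mcg/mL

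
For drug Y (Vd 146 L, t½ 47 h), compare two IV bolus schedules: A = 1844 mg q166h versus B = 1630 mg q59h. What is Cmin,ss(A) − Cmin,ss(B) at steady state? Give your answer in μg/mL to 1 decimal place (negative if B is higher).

Regimen A: f = (1/2)^(166/47) ≈ 0.0865; Cmin,ss = (1844/146)·f/(1−f) ≈ 1.196 μg/mL.
Regimen B: f = (1/2)^(59/47) ≈ 0.4189; Cmin,ss = (1630/146)·f/(1−f) ≈ 8.048 μg/mL.
Difference ≈ 1.196 − 8.048 ≈ -6.852 μg/mL.

-6.9 μg/mL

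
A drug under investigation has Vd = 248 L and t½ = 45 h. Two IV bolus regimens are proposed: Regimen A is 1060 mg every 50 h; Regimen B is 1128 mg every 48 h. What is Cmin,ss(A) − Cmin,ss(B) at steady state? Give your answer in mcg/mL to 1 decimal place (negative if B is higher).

-0.5 mcg/mL

Regimen A: f = (1/2)^(50/45) ≈ 0.4629; Cmin,ss = (1060/248)·f/(1−f) ≈ 3.684 mcg/mL.
Regimen B: f = (1/2)^(48/45) ≈ 0.4774; Cmin,ss = (1128/248)·f/(1−f) ≈ 4.155 mcg/mL.
Difference ≈ 3.684 − 4.155 ≈ -0.471 mcg/mL.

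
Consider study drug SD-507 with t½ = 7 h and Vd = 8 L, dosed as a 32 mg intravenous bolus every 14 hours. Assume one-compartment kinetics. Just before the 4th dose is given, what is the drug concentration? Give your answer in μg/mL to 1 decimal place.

1.3 μg/mL

f = (1/2)^(τ/t½) = (1/2)^(14/7) ≈ 0.2500.
C₀ = D/Vd = 32/8 ≈ 4.000 μg/mL.
Before the 4th dose, 3 doses have been given. Superposition: Cmin = C₀·(f + f² + … + f^3).
≈ 4.000 × (0.2500 + 0.0625 + 0.0156) ≈ 4.000 × 0.3281 ≈ 1.312 μg/mL.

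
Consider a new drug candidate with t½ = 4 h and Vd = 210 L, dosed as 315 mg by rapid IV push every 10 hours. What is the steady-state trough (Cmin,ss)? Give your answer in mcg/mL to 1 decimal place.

k = ln2/t½ = ln2/4 ≈ 0.173287 h⁻¹; fraction remaining f = e^(−kτ) = e^(−0.173287×10) ≈ 0.1768.
Accumulation ratio R = 1/(1 − f) ≈ 1/0.8232 ≈ 1.2148.
Single-dose peak C₀ = D/Vd = 315/210 ≈ 1.500 mcg/mL.
Cmax,ss = C₀/(1 − f) ≈ 1.500/0.8232 ≈ 1.822 mcg/mL.
One interval later, Cmin,ss = Cmax,ss·e^(−kτ) ≈ 1.822 × 0.1768 ≈ 0.322 mcg/mL.

0.3 mcg/mL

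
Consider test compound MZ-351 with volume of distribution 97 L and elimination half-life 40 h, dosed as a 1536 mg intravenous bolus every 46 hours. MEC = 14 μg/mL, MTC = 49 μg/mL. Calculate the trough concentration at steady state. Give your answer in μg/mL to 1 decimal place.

13.0 μg/mL

τ/t½ = 46/40 ≈ 1.15, so fraction remaining f = (1/2)^(46/40) ≈ 0.4506.
At steady state, accumulation factor R = 1/(1 − e^(−kτ)) ≈ 1.8202.
Single-dose peak C₀ = D/Vd = 1536/97 ≈ 15.835 μg/mL.
Cmax,ss = C₀/(1 − f) ≈ 15.835/0.5494 ≈ 28.822 μg/mL.
Steady-state trough Cmin,ss = Cmax,ss·f ≈ 28.822 × 0.4506 ≈ 12.987 μg/mL.
Trough 13.0 μg/mL vs MEC 14 μg/mL: subtherapeutic.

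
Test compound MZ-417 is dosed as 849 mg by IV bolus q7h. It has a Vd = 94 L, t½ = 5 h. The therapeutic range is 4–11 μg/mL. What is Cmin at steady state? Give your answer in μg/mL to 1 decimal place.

τ/t½ = 7/5 ≈ 1.4, so fraction remaining f = (1/2)^(7/5) ≈ 0.3789.
At steady state, accumulation factor R = 1/(1 − e^(−kτ)) ≈ 1.6100.
Each bolus raises the concentration by D/Vd = 849/94 ≈ 9.032 μg/mL.
Cmax,ss = C₀/(1 − f) ≈ 9.032/0.6211 ≈ 14.542 μg/mL.
Steady-state trough Cmin,ss = Cmax,ss·f ≈ 14.542 × 0.3789 ≈ 5.510 μg/mL.
Trough 5.5 μg/mL vs MEC 4 μg/mL: adequate.

5.5 μg/mL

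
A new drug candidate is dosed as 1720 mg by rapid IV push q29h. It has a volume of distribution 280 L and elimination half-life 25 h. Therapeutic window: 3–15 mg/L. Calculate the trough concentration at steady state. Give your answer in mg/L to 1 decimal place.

5.0 mg/L

k = ln2/t½ = ln2/25 ≈ 0.027726 h⁻¹; fraction remaining f = e^(−kτ) = e^(−0.027726×29) ≈ 0.4475.
Single-dose peak C₀ = D/Vd = 1720/280 ≈ 6.143 mg/L.
Steady-state trough Cmin,ss = C₀·f/(1−f) ≈ 6.143 × 0.4475/0.5525 ≈ 4.976 mg/L.
Trough 5.0 mg/L vs MEC 3 mg/L: adequate.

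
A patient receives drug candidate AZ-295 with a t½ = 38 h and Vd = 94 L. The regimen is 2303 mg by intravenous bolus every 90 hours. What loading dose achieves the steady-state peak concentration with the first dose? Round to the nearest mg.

2856 mg

f = (1/2)^(90/38) ≈ 0.193657; accumulation ratio R = 1/(1−f) ≈ 1.24017.
Loading dose to hit Cmax,ss on first dose: D_load = D_maint·R ≈ 2303 × 1.24017 ≈ 2856.11 mg.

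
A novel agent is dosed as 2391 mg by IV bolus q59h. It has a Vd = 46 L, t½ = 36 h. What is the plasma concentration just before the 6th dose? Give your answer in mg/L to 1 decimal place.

f = (1/2)^(τ/t½) = (1/2)^(59/36) ≈ 0.3211.
C₀ = D/Vd = 2391/46 ≈ 51.978 mg/L.
Before the 6th dose, 5 doses have been given. Superposition: Cmin = C₀·(f + f² + … + f^5).
≈ 51.978 × (0.3211 + 0.1031 + 0.0331 + 0.0106 + 0.0034) ≈ 51.978 × 0.4713 ≈ 24.497 mg/L.

24.5 mg/L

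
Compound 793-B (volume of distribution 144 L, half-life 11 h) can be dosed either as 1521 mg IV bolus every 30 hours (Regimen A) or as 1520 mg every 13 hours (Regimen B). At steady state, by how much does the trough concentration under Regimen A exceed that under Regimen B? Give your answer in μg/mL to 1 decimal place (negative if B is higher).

-6.4 μg/mL

Regimen A: f = (1/2)^(30/11) ≈ 0.1510; Cmin,ss = (1521/144)·f/(1−f) ≈ 1.879 μg/mL.
Regimen B: f = (1/2)^(13/11) ≈ 0.4408; Cmin,ss = (1520/144)·f/(1−f) ≈ 8.321 μg/mL.
Difference ≈ 1.879 − 8.321 ≈ -6.442 μg/mL.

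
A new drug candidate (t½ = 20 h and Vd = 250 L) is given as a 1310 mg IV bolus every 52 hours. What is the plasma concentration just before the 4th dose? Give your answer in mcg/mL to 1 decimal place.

1.0 mcg/mL

f = (1/2)^(τ/t½) = (1/2)^(52/20) ≈ 0.1649.
C₀ = D/Vd = 1310/250 ≈ 5.240 mcg/mL.
Before the 4th dose, 3 doses have been given. Superposition: Cmin = C₀·(f + f² + … + f^3).
≈ 5.240 × (0.1649 + 0.0272 + 0.0045) ≈ 5.240 × 0.1966 ≈ 1.030 mcg/mL.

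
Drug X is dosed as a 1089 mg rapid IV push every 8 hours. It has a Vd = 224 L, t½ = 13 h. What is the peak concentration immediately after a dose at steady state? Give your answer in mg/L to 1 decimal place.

14.0 mg/L

k = ln2/t½ = ln2/13 ≈ 0.053319 h⁻¹; fraction remaining f = e^(−kτ) = e^(−0.053319×8) ≈ 0.6528.
Accumulation ratio R = 1/(1 − f) ≈ 1/0.3472 ≈ 2.8802.
Single-dose peak C₀ = D/Vd = 1089/224 ≈ 4.862 mg/L.
Steady-state peak Cmax,ss = C₀·R ≈ 4.862 × 2.8802 ≈ 14.004 mg/L.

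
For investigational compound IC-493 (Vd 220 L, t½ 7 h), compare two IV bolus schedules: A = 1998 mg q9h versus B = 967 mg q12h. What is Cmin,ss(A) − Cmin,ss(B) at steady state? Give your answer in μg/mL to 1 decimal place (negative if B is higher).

Regimen A: f = (1/2)^(9/7) ≈ 0.4102; Cmin,ss = (1998/220)·f/(1−f) ≈ 6.316 μg/mL.
Regimen B: f = (1/2)^(12/7) ≈ 0.3048; Cmin,ss = (967/220)·f/(1−f) ≈ 1.927 μg/mL.
Difference ≈ 6.316 − 1.927 ≈ 4.389 μg/mL.

4.4 μg/mL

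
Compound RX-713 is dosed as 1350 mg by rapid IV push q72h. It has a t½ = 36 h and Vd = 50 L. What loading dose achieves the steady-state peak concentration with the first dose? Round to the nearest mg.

1800 mg

f = (1/2)^(72/36) ≈ 0.250000; accumulation ratio R = 1/(1−f) ≈ 1.33333.
Loading dose to hit Cmax,ss on first dose: D_load = D_maint·R ≈ 1350 × 1.33333 ≈ 1800.00 mg.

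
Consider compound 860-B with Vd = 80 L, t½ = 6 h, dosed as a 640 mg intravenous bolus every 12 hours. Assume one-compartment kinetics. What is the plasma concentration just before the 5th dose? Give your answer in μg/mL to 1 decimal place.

2.7 μg/mL

f = (1/2)^(τ/t½) = (1/2)^(12/6) ≈ 0.2500.
C₀ = D/Vd = 640/80 ≈ 8.000 μg/mL.
Before the 5th dose, 4 doses have been given. Superposition: Cmin = C₀·(f + f² + … + f^4).
≈ 8.000 × (0.2500 + 0.0625 + 0.0156 + 0.0039) ≈ 8.000 × 0.3320 ≈ 2.656 μg/mL.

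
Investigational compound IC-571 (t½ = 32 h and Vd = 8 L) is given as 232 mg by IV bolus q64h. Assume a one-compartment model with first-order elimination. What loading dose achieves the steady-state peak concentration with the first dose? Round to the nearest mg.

f = (1/2)^(64/32) ≈ 0.250000; accumulation ratio R = 1/(1−f) ≈ 1.33333.
Loading dose to hit Cmax,ss on first dose: D_load = D_maint·R ≈ 232 × 1.33333 ≈ 309.33 mg.

309 mg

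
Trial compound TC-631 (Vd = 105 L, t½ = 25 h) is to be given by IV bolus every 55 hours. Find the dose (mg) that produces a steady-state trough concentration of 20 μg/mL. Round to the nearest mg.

7549 mg

τ/t½ = 55/25 ≈ 2.2, so f = (1/2)^(55/25) ≈ 0.217638.
Cmin,ss = (D/Vd)·f/(1−f), so D = Cmin,ss·Vd·(1−f)/f.
D = 20 × 105 × (1−f)/f ≈ 20 × 105 × 3.59479 ≈ 7549.06 mg.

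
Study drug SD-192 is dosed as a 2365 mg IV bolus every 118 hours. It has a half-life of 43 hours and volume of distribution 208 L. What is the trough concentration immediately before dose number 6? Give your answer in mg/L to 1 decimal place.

2.0 mg/L

f = (1/2)^(τ/t½) = (1/2)^(118/43) ≈ 0.1493.
C₀ = D/Vd = 2365/208 ≈ 11.370 mg/L.
Before the 6th dose, 5 doses have been given. Superposition: Cmin = C₀·(f + f² + … + f^5).
≈ 11.370 × (0.1493 + 0.0223 + 0.0033 + 0.0005 + 0.0001) ≈ 11.370 × 0.1755 ≈ 1.995 mg/L.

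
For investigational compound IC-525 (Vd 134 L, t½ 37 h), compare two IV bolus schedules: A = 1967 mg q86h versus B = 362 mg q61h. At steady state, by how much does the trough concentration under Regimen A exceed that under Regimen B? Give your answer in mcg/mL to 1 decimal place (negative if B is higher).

Regimen A: f = (1/2)^(86/37) ≈ 0.1997; Cmin,ss = (1967/134)·f/(1−f) ≈ 3.663 mcg/mL.
Regimen B: f = (1/2)^(61/37) ≈ 0.3189; Cmin,ss = (362/134)·f/(1−f) ≈ 1.265 mcg/mL.
Difference ≈ 3.663 − 1.265 ≈ 2.398 mcg/mL.

2.4 mcg/mL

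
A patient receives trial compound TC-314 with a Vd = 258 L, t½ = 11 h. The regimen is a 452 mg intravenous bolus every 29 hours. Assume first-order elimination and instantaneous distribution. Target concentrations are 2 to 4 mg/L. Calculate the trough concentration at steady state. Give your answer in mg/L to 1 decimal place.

Over one 29-h interval, 29/11 ≈ 2.6364 half-lives elapse, leaving f ≈ 0.1608 of each dose.
At steady state, accumulation factor R = 1/(1 − e^(−kτ)) ≈ 1.1916.
Each bolus raises the concentration by D/Vd = 452/258 ≈ 1.752 mg/L.
Steady-state peak Cmax,ss = C₀·R ≈ 1.752 × 1.1916 ≈ 2.088 mg/L.
One interval later, Cmin,ss = Cmax,ss·e^(−kτ) ≈ 2.088 × 0.1608 ≈ 0.336 mg/L.
Trough 0.3 mg/L vs MEC 2 mg/L: subtherapeutic.

0.3 mg/L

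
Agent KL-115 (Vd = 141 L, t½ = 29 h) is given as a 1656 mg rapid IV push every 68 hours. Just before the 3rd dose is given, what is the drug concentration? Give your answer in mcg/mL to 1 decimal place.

2.8 mcg/mL

f = (1/2)^(τ/t½) = (1/2)^(68/29) ≈ 0.1969.
C₀ = D/Vd = 1656/141 ≈ 11.745 mcg/mL.
Before the 3rd dose, 2 doses have been given. Superposition: Cmin = C₀·(f + f²).
≈ 11.745 × (0.1969 + 0.0388) ≈ 11.745 × 0.2357 ≈ 2.768 mcg/mL.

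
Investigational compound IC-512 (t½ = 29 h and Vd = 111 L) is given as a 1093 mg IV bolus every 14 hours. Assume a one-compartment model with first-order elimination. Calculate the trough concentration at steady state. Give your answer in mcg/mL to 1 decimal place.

24.8 mcg/mL

k = ln2/t½ = ln2/29 ≈ 0.023902 h⁻¹; fraction remaining f = e^(−kτ) = e^(−0.023902×14) ≈ 0.7156.
At steady state, accumulation factor R = 1/(1 − e^(−kτ)) ≈ 3.5162.
Each bolus raises the concentration by D/Vd = 1093/111 ≈ 9.847 mcg/mL.
Cmax,ss = C₀/(1 − f) ≈ 9.847/0.2844 ≈ 34.624 mcg/mL.
One interval later, Cmin,ss = Cmax,ss·e^(−kτ) ≈ 34.624 × 0.7156 ≈ 24.777 mcg/mL.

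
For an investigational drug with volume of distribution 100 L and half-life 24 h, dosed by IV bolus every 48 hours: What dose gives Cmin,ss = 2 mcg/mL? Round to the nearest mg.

τ/t½ = 48/24 ≈ 2, so f = (1/2)^(48/24) ≈ 0.250000.
Cmin,ss = (D/Vd)·f/(1−f), so D = Cmin,ss·Vd·(1−f)/f.
D = 2 × 100 × (1−f)/f ≈ 2 × 100 × 3.00000 ≈ 600.00 mg.

600 mg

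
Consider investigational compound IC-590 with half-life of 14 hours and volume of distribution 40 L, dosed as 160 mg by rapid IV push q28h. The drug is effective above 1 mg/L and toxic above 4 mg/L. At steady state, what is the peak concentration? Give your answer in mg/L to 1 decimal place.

5.3 mg/L

The dosing interval is 2 half-lives, so f = 2^(−2) = 0.25.
Accumulation ratio R = 1/(1 − f) = 1/0.75 = 4/3.
Single-dose peak C₀ = D/Vd = 160/40 = 4 mg/L.
Steady-state peak Cmax,ss = C₀·R = 4 × 4/3 ≈ 5.333 mg/L.
Peak 5.3 mg/L vs MTC 4 mg/L: exceeds toxic threshold.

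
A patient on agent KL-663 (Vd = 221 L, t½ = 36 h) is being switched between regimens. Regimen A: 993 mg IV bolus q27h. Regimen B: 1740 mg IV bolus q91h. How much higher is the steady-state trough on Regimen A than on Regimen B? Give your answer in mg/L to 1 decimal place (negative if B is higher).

4.9 mg/L

Regimen A: f = (1/2)^(27/36) ≈ 0.5946; Cmin,ss = (993/221)·f/(1−f) ≈ 6.590 mg/L.
Regimen B: f = (1/2)^(91/36) ≈ 0.1734; Cmin,ss = (1740/221)·f/(1−f) ≈ 1.652 mg/L.
Difference ≈ 6.590 − 1.652 ≈ 4.938 mg/L.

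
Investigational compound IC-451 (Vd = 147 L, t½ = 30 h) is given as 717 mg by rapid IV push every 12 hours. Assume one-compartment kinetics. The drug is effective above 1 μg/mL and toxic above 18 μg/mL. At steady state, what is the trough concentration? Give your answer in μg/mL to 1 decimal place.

τ/t½ = 12/30 ≈ 0.4, so fraction remaining f = (1/2)^(12/30) ≈ 0.7579.
At steady state, accumulation factor R = 1/(1 − e^(−kτ)) ≈ 4.1305.
Single-dose peak C₀ = D/Vd = 717/147 ≈ 4.878 μg/mL.
Steady-state peak Cmax,ss = C₀·R ≈ 4.878 × 4.1305 ≈ 20.149 μg/mL.
Steady-state trough Cmin,ss = Cmax,ss·f ≈ 20.149 × 0.7579 ≈ 15.271 μg/mL.
Trough 15.3 μg/mL vs MEC 1 μg/mL: adequate.

15.3 μg/mL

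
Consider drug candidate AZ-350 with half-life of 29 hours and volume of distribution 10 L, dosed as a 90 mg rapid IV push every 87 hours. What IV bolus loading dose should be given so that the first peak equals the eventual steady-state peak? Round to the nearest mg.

f = (1/2)^(87/29) ≈ 0.125000; accumulation ratio R = 1/(1−f) ≈ 1.14286.
Loading dose to hit Cmax,ss on first dose: D_load = D_maint·R ≈ 90 × 1.14286 ≈ 102.86 mg.

103 mg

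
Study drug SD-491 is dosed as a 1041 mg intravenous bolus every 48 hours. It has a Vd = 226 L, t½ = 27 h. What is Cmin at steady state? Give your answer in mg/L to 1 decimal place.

1.9 mg/L

k = ln2/t½ = ln2/27 ≈ 0.025672 h⁻¹; fraction remaining f = e^(−kτ) = e^(−0.025672×48) ≈ 0.2916.
Accumulation ratio R = 1/(1 − f) ≈ 1/0.7084 ≈ 1.4116.
Each bolus raises the concentration by D/Vd = 1041/226 ≈ 4.606 mg/L.
Steady-state peak Cmax,ss = C₀·R ≈ 4.606 × 1.4116 ≈ 6.502 mg/L.
One interval later, Cmin,ss = Cmax,ss·e^(−kτ) ≈ 6.502 × 0.2916 ≈ 1.896 mg/L.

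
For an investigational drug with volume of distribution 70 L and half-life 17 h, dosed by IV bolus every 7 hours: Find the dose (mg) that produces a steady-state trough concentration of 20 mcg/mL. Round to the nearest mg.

462 mg

τ/t½ = 7/17 ≈ 0.41176, so f = (1/2)^(7/17) ≈ 0.751703.
Cmin,ss = (D/Vd)·f/(1−f), so D = Cmin,ss·Vd·(1−f)/f.
D = 20 × 70 × (1−f)/f ≈ 20 × 70 × 0.33031 ≈ 462.43 mg.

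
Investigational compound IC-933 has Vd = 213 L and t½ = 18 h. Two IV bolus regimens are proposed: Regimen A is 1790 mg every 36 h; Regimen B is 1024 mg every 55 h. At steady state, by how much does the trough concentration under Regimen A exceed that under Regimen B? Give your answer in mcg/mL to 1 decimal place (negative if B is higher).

2.1 mcg/mL

Regimen A: f = (1/2)^(36/18) ≈ 0.2500; Cmin,ss = (1790/213)·f/(1−f) ≈ 2.801 mcg/mL.
Regimen B: f = (1/2)^(55/18) ≈ 0.1203; Cmin,ss = (1024/213)·f/(1−f) ≈ 0.657 mcg/mL.
Difference ≈ 2.801 − 0.657 ≈ 2.144 mcg/mL.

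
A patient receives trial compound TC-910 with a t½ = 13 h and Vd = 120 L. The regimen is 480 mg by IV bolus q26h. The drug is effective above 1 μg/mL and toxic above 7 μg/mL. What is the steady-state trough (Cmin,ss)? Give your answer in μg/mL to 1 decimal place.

τ = 26 h = 2 half-lives, so f = (1/2)^2 = 0.25.
Accumulation ratio R = 1/(1 − f) = 1/0.75 = 4/3.
Single-dose peak C₀ = D/Vd = 480/120 = 4 μg/mL.
Steady-state peak Cmax,ss = C₀·R = 4 × 4/3 ≈ 5.333 μg/mL.
Steady-state trough Cmin,ss = Cmax,ss·f ≈ 5.333 × 0.25 ≈ 1.333 μg/mL.
Trough 1.3 μg/mL vs MEC 1 μg/mL: adequate.

1.3 μg/mL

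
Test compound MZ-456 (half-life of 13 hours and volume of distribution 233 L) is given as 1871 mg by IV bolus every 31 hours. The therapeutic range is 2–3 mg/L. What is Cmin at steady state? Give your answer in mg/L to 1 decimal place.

τ/t½ = 31/13 ≈ 2.3846, so fraction remaining f = (1/2)^(31/13) ≈ 0.1915.
Each bolus raises the concentration by D/Vd = 1871/233 ≈ 8.030 mg/L.
Steady-state trough Cmin,ss = C₀·f/(1−f) ≈ 8.030 × 0.1915/0.8085 ≈ 1.902 mg/L.
Trough 1.9 mg/L vs MEC 2 mg/L: subtherapeutic.

1.9 mg/L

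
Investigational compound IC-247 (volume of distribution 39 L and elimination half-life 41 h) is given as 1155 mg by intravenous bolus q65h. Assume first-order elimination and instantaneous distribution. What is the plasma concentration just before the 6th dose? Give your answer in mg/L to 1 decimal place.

f = (1/2)^(τ/t½) = (1/2)^(65/41) ≈ 0.3332.
C₀ = D/Vd = 1155/39 ≈ 29.615 mg/L.
Before the 6th dose, 5 doses have been given. Superposition: Cmin = C₀·(f + f² + … + f^5).
≈ 29.615 × (0.3332 + 0.1110 + 0.0370 + 0.0123 + 0.0041) ≈ 29.615 × 0.4976 ≈ 14.736 mg/L.

14.7 mg/L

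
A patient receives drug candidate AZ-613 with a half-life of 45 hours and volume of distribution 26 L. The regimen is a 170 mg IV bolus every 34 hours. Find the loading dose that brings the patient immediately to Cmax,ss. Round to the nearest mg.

417 mg

f = (1/2)^(34/45) ≈ 0.592318; accumulation ratio R = 1/(1−f) ≈ 2.45289.
Loading dose to hit Cmax,ss on first dose: D_load = D_maint·R ≈ 170 × 2.45289 ≈ 416.99 mg.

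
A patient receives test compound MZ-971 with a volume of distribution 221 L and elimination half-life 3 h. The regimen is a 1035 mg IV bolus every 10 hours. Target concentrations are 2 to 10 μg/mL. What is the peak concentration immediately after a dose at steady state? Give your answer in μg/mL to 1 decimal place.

5.2 μg/mL

k = ln2/t½ = ln2/3 ≈ 0.231049 h⁻¹; fraction remaining f = e^(−kτ) = e^(−0.231049×10) ≈ 0.0992.
Accumulation ratio R = 1/(1 − f) ≈ 1/0.9008 ≈ 1.1101.
Each bolus raises the concentration by D/Vd = 1035/221 ≈ 4.683 μg/mL.
Cmax,ss = C₀/(1 − f) ≈ 4.683/0.9008 ≈ 5.199 μg/mL.
Peak 5.2 μg/mL vs MTC 10 μg/mL: below toxic threshold.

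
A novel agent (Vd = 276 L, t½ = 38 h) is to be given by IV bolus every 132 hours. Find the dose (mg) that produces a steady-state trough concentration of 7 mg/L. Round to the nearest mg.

19531 mg

τ/t½ = 132/38 ≈ 3.4737, so f = (1/2)^(132/38) ≈ 0.090015.
Cmin,ss = (D/Vd)·f/(1−f), so D = Cmin,ss·Vd·(1−f)/f.
D = 7 × 276 × (1−f)/f ≈ 7 × 276 × 10.10926 ≈ 19531.09 mg.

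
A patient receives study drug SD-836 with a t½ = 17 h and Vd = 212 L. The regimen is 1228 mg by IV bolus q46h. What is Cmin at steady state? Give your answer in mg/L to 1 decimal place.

1.0 mg/L

Over one 46-h interval, 46/17 ≈ 2.7059 half-lives elapse, leaving f ≈ 0.1533 of each dose.
Single-dose peak C₀ = D/Vd = 1228/212 ≈ 5.792 mg/L.
Steady-state trough Cmin,ss = C₀·f/(1−f) ≈ 5.792 × 0.1533/0.8467 ≈ 1.049 mg/L.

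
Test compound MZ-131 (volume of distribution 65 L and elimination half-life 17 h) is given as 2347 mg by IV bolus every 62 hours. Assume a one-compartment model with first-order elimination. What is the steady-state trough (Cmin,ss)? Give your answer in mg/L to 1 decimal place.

Over one 62-h interval, 62/17 ≈ 3.6471 half-lives elapse, leaving f ≈ 0.0798 of each dose.
Each bolus raises the concentration by D/Vd = 2347/65 ≈ 36.108 mg/L.
Steady-state trough Cmin,ss = C₀·f/(1−f) ≈ 36.108 × 0.0798/0.9202 ≈ 3.131 mg/L.

3.1 mg/L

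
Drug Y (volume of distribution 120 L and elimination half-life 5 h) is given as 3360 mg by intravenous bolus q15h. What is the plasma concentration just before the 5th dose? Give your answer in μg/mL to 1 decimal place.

f = (1/2)^(τ/t½) = (1/2)^(15/5) ≈ 0.1250.
C₀ = D/Vd = 3360/120 ≈ 28.000 μg/mL.
Before the 5th dose, 4 doses have been given. Superposition: Cmin = C₀·(f + f² + … + f^4).
≈ 28.000 × (0.1250 + 0.0156 + 0.0020 + 0.0002) ≈ 28.000 × 0.1428 ≈ 3.998 μg/mL.

4.0 μg/mL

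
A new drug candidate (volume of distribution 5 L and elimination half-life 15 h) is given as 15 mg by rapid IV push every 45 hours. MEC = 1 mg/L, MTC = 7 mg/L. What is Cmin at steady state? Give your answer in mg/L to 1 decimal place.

The dosing interval is 3 half-lives, so f = 2^(−3) = 0.125.
At steady state, R = 1/(1 − 0.125) = 8/7.
Single-dose peak C₀ = D/Vd = 15/5 = 3 mg/L.
Steady-state peak Cmax,ss = C₀·R = 3 × 8/7 ≈ 3.429 mg/L.
Steady-state trough Cmin,ss = Cmax,ss·f ≈ 3.429 × 0.125 ≈ 0.429 mg/L.
Trough 0.4 mg/L vs MEC 1 mg/L: subtherapeutic.

0.4 mg/L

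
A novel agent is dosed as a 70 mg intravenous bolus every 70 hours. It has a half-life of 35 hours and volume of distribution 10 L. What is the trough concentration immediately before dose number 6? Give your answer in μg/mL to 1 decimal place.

2.3 μg/mL

f = (1/2)^(τ/t½) = (1/2)^(70/35) ≈ 0.2500.
C₀ = D/Vd = 70/10 ≈ 7.000 μg/mL.
Before the 6th dose, 5 doses have been given. Superposition: Cmin = C₀·(f + f² + … + f^5).
≈ 7.000 × (0.2500 + 0.0625 + 0.0156 + 0.0039 + 0.0010) ≈ 7.000 × 0.3330 ≈ 2.331 μg/mL.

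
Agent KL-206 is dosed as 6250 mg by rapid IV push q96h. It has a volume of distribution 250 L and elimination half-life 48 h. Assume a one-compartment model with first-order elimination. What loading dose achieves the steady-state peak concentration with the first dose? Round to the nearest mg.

f = (1/2)^(96/48) ≈ 0.250000; accumulation ratio R = 1/(1−f) ≈ 1.33333.
Loading dose to hit Cmax,ss on first dose: D_load = D_maint·R ≈ 6250 × 1.33333 ≈ 8333.31 mg.

8333 mg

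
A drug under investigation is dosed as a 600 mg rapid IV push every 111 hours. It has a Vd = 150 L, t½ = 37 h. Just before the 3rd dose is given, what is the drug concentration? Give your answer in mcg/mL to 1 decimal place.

f = (1/2)^(τ/t½) = (1/2)^(111/37) ≈ 0.1250.
C₀ = D/Vd = 600/150 ≈ 4.000 mcg/mL.
Before the 3rd dose, 2 doses have been given. Superposition: Cmin = C₀·(f + f²).
≈ 4.000 × (0.1250 + 0.0156) ≈ 4.000 × 0.1406 ≈ 0.562 mcg/mL.

0.6 mcg/mL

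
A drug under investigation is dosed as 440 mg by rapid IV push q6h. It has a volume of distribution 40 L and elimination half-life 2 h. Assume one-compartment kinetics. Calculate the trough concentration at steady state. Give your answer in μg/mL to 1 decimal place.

1.6 μg/mL

τ = 6 h = 3 half-lives, so f = (1/2)^3 = 0.125.
Accumulation ratio R = 1/(1 − f) = 1/0.875 = 8/7.
Single-dose peak C₀ = D/Vd = 440/40 = 11 μg/mL.
Steady-state peak Cmax,ss = C₀·R = 11 × 8/7 ≈ 12.571 μg/mL.
Steady-state trough Cmin,ss = Cmax,ss·f ≈ 12.571 × 0.125 ≈ 1.571 μg/mL.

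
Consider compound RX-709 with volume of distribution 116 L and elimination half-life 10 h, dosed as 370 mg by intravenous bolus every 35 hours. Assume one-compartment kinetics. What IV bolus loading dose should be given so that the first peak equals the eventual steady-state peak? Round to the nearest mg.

406 mg

f = (1/2)^(35/10) ≈ 0.088388; accumulation ratio R = 1/(1−f) ≈ 1.09696.
Loading dose to hit Cmax,ss on first dose: D_load = D_maint·R ≈ 370 × 1.09696 ≈ 405.88 mg.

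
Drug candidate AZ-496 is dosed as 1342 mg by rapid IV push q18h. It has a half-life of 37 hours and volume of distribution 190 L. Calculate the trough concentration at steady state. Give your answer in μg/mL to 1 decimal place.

17.6 μg/mL

τ/t½ = 18/37 ≈ 0.48649, so fraction remaining f = (1/2)^(18/37) ≈ 0.7138.
Single-dose peak C₀ = D/Vd = 1342/190 ≈ 7.063 μg/mL.
Steady-state trough Cmin,ss = C₀·f/(1−f) ≈ 7.063 × 0.7138/0.2862 ≈ 17.616 μg/mL.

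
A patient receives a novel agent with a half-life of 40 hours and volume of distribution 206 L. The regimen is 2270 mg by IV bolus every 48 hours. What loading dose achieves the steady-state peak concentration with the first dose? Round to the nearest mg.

4020 mg

f = (1/2)^(48/40) ≈ 0.435275; accumulation ratio R = 1/(1−f) ≈ 1.77077.
Loading dose to hit Cmax,ss on first dose: D_load = D_maint·R ≈ 2270 × 1.77077 ≈ 4019.65 mg.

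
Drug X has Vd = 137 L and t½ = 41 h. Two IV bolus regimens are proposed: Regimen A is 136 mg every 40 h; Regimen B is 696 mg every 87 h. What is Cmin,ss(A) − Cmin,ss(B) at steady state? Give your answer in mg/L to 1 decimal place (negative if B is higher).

-0.5 mg/L

Regimen A: f = (1/2)^(40/41) ≈ 0.5085; Cmin,ss = (136/137)·f/(1−f) ≈ 1.027 mg/L.
Regimen B: f = (1/2)^(87/41) ≈ 0.2297; Cmin,ss = (696/137)·f/(1−f) ≈ 1.515 mg/L.
Difference ≈ 1.027 − 1.515 ≈ -0.488 mg/L.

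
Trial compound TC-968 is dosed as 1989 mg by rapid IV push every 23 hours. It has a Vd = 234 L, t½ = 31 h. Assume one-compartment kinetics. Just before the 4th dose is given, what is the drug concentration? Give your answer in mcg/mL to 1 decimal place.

9.9 mcg/mL

f = (1/2)^(τ/t½) = (1/2)^(23/31) ≈ 0.5979.
C₀ = D/Vd = 1989/234 ≈ 8.500 mcg/mL.
Before the 4th dose, 3 doses have been given. Superposition: Cmin = C₀·(f + f² + … + f^3).
≈ 8.500 × (0.5979 + 0.3575 + 0.2137) ≈ 8.500 × 1.1691 ≈ 9.937 mcg/mL.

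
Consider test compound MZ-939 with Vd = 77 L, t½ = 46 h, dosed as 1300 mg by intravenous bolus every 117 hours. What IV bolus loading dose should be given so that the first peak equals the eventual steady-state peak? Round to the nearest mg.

1569 mg

f = (1/2)^(117/46) ≈ 0.171529; accumulation ratio R = 1/(1−f) ≈ 1.20704.
Loading dose to hit Cmax,ss on first dose: D_load = D_maint·R ≈ 1300 × 1.20704 ≈ 1569.15 mg.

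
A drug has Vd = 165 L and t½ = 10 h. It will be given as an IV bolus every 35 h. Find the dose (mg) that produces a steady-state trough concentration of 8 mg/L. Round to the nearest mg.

τ/t½ = 35/10 ≈ 3.5, so f = (1/2)^(35/10) ≈ 0.088388.
Cmin,ss = (D/Vd)·f/(1−f), so D = Cmin,ss·Vd·(1−f)/f.
D = 8 × 165 × (1−f)/f ≈ 8 × 165 × 10.31375 ≈ 13614.15 mg.

13614 mg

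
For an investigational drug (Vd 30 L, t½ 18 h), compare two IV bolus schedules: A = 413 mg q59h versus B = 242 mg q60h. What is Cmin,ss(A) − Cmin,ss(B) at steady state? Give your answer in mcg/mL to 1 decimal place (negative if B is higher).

Regimen A: f = (1/2)^(59/18) ≈ 0.1031; Cmin,ss = (413/30)·f/(1−f) ≈ 1.582 mcg/mL.
Regimen B: f = (1/2)^(60/18) ≈ 0.0992; Cmin,ss = (242/30)·f/(1−f) ≈ 0.888 mcg/mL.
Difference ≈ 1.582 − 0.888 ≈ 0.694 mcg/mL.

0.7 mcg/mL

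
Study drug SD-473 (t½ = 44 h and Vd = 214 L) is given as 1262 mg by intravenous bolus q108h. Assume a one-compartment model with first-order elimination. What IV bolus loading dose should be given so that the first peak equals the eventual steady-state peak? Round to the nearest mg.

1544 mg

f = (1/2)^(108/44) ≈ 0.182435; accumulation ratio R = 1/(1−f) ≈ 1.22314.
Loading dose to hit Cmax,ss on first dose: D_load = D_maint·R ≈ 1262 × 1.22314 ≈ 1543.60 mg.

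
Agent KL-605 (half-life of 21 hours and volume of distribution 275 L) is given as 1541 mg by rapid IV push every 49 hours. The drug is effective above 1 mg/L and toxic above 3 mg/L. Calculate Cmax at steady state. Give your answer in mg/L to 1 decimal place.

τ/t½ = 49/21 ≈ 2.3333, so fraction remaining f = (1/2)^(49/21) ≈ 0.1984.
At steady state, accumulation factor R = 1/(1 − e^(−kτ)) ≈ 1.2475.
Single-dose peak C₀ = D/Vd = 1541/275 ≈ 5.604 mg/L.
Steady-state peak Cmax,ss = C₀·R ≈ 5.604 × 1.2475 ≈ 6.991 mg/L.
Peak 7.0 mg/L vs MTC 3 mg/L: exceeds toxic threshold.

7.0 mg/L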